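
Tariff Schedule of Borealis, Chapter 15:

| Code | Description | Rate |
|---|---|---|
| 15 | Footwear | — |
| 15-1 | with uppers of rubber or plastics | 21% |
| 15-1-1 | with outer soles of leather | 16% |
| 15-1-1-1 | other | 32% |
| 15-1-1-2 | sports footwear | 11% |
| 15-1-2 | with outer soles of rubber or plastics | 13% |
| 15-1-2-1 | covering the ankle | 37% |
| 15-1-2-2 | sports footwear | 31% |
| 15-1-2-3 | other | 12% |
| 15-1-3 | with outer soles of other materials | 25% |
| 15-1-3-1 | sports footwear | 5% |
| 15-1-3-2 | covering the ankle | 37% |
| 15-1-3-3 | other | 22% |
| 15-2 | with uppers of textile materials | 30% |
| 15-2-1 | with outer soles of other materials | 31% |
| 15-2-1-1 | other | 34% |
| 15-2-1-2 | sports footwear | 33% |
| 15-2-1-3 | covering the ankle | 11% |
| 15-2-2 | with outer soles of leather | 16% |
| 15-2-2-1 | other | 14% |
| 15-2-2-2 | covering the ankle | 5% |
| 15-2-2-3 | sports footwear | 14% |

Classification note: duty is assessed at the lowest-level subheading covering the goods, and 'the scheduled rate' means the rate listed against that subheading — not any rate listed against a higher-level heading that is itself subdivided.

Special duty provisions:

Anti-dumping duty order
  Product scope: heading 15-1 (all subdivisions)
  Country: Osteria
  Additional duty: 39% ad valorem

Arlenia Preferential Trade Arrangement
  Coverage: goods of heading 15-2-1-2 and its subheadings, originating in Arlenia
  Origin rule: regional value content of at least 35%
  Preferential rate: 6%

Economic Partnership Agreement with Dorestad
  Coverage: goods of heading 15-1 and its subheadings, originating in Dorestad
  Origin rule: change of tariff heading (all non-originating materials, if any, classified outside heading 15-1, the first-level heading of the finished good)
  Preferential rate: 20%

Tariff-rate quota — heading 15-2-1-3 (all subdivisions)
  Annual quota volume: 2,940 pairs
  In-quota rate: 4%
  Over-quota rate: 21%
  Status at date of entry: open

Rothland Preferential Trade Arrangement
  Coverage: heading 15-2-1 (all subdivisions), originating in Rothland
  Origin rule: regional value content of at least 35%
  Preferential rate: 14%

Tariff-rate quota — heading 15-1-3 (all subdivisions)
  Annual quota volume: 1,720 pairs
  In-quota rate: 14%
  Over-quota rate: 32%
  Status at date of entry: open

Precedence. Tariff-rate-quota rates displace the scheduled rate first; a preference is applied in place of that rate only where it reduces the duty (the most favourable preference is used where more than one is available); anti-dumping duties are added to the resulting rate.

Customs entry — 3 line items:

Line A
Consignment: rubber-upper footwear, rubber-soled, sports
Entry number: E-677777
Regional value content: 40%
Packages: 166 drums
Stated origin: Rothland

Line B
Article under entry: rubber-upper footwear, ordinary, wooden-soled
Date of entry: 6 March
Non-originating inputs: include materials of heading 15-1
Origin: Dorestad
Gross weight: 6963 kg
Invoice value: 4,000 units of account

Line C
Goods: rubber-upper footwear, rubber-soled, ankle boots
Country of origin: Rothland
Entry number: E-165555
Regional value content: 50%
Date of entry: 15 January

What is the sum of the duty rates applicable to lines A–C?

Line A: rubber-upper → 15-1; rubber-soled → 15-1-2; sports → 15-1-2-2. Scheduled 31%. Rothland agreement on 15-2-1: 15-1-2-2 not covered. → 31%.
Line B: rubber-upper → 15-1; wooden-soled → 15-1-3; ordinary → 15-1-3-3. Scheduled 22%. quota on 15-1-3 open → in-quota 14%; Dorestad agreement on 15-1: CTH not met. → 14%.
Line C: rubber-upper → 15-1; rubber-soled → 15-1-2; ankle boots → 15-1-2-1. Scheduled 37%. Rothland agreement on 15-2-1: 15-1-2-1 not covered. → 37%.
Sum: 31% + 14% + 37% = 82%.

82%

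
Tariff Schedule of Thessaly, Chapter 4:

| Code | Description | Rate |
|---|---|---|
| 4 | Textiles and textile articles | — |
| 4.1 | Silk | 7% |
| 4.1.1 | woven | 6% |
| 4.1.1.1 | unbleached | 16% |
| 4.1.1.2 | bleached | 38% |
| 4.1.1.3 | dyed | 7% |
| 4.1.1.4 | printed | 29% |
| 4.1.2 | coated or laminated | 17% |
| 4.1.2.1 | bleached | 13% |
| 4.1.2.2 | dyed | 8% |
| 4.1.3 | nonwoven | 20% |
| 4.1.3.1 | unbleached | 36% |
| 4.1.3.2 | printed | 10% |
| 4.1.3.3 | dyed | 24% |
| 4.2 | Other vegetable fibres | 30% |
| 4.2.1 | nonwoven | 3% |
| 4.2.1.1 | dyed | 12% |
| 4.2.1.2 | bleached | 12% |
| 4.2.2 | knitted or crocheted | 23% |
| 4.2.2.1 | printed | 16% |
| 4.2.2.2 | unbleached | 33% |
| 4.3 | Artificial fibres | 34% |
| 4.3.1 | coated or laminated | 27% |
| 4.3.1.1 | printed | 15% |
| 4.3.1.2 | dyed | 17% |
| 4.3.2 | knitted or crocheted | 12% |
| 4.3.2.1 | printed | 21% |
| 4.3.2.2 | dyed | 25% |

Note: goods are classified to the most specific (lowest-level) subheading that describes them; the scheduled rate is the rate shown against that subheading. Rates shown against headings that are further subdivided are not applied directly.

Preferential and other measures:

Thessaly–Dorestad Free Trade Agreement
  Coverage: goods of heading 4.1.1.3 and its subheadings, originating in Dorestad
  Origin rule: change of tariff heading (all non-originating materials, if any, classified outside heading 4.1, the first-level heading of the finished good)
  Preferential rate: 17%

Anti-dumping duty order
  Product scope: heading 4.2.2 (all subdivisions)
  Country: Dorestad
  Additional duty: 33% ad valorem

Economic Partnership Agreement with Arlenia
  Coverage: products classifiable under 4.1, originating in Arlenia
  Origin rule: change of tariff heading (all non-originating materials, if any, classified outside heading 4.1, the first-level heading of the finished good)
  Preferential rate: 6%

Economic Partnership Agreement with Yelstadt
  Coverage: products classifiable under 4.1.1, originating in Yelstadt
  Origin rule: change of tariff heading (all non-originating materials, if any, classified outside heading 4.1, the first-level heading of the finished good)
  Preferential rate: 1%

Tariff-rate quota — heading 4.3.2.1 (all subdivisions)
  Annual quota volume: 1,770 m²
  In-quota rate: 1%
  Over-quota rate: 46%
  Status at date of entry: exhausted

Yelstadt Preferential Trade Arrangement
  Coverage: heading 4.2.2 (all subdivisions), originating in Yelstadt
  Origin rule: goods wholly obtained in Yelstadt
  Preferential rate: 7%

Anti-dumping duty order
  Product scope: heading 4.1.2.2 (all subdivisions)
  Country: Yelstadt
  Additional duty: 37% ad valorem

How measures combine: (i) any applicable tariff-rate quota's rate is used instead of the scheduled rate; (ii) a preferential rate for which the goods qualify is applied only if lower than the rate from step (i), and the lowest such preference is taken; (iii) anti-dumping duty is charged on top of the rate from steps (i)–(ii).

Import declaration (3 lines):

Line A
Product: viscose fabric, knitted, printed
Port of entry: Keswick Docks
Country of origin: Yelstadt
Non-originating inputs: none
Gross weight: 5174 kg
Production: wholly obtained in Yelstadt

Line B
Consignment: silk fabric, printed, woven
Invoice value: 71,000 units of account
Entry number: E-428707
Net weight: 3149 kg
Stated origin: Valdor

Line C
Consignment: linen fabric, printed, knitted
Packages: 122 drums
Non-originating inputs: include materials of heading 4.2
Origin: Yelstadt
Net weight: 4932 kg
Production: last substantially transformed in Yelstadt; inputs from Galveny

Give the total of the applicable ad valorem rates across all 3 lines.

Line A: viscose → 4.3; knitted → 4.3.2; printed → 4.3.2.1. Scheduled 21%. quota on 4.3.2.1 exhausted → over-quota 46%; Yelstadt agreement on 4.1.1: 4.3.2.1 not covered; Yelstadt agreement on 4.2.2: 4.3.2.1 not covered. → 46%.
Line B: silk → 4.1; woven → 4.1.1; printed → 4.1.1.4. Scheduled 29%. No special measure applies. → 29%.
Line C: linen → 4.2; knitted → 4.2.2; printed → 4.2.2.1. Scheduled 16%. Yelstadt agreement on 4.1.1: 4.2.2.1 not covered; Yelstadt agreement on 4.2.2: not wholly obtained. → 16%.
Sum: 46% + 29% + 16% = 91%.

91%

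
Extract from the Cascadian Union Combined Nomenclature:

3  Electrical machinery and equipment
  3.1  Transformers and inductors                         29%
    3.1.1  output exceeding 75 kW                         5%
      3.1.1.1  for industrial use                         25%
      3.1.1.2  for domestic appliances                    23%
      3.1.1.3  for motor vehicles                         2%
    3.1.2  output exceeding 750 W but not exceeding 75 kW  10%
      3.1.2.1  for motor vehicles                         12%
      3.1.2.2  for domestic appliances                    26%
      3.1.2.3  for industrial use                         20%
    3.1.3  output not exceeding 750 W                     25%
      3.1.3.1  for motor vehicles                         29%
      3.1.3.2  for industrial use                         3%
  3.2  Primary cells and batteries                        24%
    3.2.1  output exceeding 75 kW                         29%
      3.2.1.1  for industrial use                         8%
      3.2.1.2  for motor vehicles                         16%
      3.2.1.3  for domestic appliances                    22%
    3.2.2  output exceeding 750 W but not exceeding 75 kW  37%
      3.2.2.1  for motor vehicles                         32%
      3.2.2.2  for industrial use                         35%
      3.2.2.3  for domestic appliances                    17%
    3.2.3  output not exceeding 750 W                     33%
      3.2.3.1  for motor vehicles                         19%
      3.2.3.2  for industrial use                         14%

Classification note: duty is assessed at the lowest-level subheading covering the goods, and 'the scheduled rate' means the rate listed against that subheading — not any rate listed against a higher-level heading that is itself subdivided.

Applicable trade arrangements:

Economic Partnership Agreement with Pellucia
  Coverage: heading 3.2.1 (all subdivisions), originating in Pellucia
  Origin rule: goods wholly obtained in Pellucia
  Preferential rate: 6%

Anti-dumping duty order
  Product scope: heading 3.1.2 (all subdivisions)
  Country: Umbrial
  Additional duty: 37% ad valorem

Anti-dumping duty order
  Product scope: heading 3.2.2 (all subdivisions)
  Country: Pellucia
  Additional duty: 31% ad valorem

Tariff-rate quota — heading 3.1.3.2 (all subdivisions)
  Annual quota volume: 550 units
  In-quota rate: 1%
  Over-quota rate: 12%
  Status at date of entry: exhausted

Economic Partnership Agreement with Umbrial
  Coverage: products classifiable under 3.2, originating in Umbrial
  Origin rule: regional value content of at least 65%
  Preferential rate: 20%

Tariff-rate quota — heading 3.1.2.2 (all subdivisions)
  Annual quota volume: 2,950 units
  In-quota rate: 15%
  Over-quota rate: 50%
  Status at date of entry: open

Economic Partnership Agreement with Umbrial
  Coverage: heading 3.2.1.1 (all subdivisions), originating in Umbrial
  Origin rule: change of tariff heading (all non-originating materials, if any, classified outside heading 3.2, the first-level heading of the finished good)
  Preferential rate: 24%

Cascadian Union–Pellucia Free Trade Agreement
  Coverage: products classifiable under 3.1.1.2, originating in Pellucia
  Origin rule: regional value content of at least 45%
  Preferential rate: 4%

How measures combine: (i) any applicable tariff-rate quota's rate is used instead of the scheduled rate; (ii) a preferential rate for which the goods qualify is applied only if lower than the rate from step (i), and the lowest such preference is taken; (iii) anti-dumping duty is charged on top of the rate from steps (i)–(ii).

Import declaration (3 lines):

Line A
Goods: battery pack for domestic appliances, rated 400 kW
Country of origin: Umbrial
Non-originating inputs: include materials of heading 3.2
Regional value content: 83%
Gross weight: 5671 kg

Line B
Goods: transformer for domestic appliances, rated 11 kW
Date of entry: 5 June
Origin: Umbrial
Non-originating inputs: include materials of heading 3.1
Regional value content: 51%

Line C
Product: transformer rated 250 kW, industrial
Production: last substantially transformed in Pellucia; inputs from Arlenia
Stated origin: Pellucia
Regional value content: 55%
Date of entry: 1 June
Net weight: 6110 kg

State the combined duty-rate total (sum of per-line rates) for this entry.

Line A: battery pack → 3.2; rated 400 kW → 3.2.1; for domestic appliances → 3.2.1.3. Scheduled 22%. Umbrial agreement on 3.2: RVC ≥ 65% → 20% available; Umbrial agreement on 3.2.1.1: 3.2.1.3 not covered; preferential 20%. → 20%.
Line B: transformer → 3.1; rated 11 kW → 3.1.2; for domestic appliances → 3.1.2.2. Scheduled 26%. quota on 3.1.2.2 open → in-quota 15%; Umbrial agreement on 3.2: 3.1.2.2 not covered; Umbrial agreement on 3.2.1.1: 3.1.2.2 not covered; anti-dumping (Umbrial, 3.1.2): +37%; total 15% + 37% = 52%. → 52%.
Line C: transformer → 3.1; rated 250 kW → 3.1.1; industrial → 3.1.1.1. Scheduled 25%. Pellucia agreement on 3.2.1: 3.1.1.1 not covered; Pellucia agreement on 3.1.1.2: 3.1.1.1 not covered. → 25%.
Sum: 20% + 52% + 25% = 97%.

97%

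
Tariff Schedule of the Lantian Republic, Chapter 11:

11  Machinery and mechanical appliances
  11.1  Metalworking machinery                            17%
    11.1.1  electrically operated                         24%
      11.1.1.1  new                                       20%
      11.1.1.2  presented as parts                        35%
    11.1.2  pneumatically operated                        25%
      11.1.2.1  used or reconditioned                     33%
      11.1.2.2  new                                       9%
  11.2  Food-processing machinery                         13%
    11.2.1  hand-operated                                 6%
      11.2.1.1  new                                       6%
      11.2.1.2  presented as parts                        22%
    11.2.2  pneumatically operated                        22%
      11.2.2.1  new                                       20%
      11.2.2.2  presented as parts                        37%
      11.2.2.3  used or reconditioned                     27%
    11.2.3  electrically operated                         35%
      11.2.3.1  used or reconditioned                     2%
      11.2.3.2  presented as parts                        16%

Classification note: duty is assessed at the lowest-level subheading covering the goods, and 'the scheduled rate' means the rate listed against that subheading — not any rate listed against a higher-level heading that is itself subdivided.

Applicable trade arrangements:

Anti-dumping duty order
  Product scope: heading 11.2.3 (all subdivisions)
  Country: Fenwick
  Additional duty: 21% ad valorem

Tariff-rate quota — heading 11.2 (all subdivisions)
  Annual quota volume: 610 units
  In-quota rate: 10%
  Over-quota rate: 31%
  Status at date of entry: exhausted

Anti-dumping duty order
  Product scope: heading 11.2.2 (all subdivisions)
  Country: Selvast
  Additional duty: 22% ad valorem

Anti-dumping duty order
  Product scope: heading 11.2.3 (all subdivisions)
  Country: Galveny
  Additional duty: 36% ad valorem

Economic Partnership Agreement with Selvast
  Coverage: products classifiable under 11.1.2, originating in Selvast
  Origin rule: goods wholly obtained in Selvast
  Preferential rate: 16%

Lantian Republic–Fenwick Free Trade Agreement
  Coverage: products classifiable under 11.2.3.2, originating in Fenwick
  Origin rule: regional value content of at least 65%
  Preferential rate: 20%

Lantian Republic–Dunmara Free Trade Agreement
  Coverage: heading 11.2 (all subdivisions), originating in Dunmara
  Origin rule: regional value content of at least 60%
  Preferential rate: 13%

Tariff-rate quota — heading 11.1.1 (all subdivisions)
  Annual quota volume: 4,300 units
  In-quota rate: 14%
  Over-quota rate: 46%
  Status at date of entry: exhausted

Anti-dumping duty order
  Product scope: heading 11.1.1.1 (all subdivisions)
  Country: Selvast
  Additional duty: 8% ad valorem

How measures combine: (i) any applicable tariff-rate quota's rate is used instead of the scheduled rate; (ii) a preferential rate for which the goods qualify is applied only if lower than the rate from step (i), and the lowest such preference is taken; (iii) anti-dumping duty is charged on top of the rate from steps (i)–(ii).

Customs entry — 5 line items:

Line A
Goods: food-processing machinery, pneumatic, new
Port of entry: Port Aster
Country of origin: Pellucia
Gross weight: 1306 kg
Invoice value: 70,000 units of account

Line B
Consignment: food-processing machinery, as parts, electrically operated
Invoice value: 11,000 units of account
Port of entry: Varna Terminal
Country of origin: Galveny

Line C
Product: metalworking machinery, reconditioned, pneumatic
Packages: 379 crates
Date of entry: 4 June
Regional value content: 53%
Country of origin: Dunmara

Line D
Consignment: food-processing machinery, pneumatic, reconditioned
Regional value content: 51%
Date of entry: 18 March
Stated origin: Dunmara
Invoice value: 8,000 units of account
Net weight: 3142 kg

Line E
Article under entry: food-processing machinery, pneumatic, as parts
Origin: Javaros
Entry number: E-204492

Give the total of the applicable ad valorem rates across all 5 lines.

Line A: food-processing → 11.2; pneumatic → 11.2.2; new → 11.2.2.1. Scheduled 20%. quota on 11.2 exhausted → over-quota 31%. → 31%.
Line B: food-processing → 11.2; electrically operated → 11.2.3; as parts → 11.2.3.2. Scheduled 16%. quota on 11.2 exhausted → over-quota 31%; anti-dumping (Galveny, 11.2.3): +36%; total 31% + 36% = 67%. → 67%.
Line C: metalworking → 11.1; pneumatic → 11.1.2; reconditioned → 11.1.2.1. Scheduled 33%. Dunmara agreement on 11.2: 11.1.2.1 not covered. → 33%.
Line D: food-processing → 11.2; pneumatic → 11.2.2; reconditioned → 11.2.2.3. Scheduled 27%. quota on 11.2 exhausted → over-quota 31%; Dunmara agreement on 11.2: RVC < 60%. → 31%.
Line E: food-processing → 11.2; pneumatic → 11.2.2; as parts → 11.2.2.2. Scheduled 37%. quota on 11.2 exhausted → over-quota 31%. → 31%.
Sum: 31% + 67% + 33% + 31% + 31% = 193%.

193%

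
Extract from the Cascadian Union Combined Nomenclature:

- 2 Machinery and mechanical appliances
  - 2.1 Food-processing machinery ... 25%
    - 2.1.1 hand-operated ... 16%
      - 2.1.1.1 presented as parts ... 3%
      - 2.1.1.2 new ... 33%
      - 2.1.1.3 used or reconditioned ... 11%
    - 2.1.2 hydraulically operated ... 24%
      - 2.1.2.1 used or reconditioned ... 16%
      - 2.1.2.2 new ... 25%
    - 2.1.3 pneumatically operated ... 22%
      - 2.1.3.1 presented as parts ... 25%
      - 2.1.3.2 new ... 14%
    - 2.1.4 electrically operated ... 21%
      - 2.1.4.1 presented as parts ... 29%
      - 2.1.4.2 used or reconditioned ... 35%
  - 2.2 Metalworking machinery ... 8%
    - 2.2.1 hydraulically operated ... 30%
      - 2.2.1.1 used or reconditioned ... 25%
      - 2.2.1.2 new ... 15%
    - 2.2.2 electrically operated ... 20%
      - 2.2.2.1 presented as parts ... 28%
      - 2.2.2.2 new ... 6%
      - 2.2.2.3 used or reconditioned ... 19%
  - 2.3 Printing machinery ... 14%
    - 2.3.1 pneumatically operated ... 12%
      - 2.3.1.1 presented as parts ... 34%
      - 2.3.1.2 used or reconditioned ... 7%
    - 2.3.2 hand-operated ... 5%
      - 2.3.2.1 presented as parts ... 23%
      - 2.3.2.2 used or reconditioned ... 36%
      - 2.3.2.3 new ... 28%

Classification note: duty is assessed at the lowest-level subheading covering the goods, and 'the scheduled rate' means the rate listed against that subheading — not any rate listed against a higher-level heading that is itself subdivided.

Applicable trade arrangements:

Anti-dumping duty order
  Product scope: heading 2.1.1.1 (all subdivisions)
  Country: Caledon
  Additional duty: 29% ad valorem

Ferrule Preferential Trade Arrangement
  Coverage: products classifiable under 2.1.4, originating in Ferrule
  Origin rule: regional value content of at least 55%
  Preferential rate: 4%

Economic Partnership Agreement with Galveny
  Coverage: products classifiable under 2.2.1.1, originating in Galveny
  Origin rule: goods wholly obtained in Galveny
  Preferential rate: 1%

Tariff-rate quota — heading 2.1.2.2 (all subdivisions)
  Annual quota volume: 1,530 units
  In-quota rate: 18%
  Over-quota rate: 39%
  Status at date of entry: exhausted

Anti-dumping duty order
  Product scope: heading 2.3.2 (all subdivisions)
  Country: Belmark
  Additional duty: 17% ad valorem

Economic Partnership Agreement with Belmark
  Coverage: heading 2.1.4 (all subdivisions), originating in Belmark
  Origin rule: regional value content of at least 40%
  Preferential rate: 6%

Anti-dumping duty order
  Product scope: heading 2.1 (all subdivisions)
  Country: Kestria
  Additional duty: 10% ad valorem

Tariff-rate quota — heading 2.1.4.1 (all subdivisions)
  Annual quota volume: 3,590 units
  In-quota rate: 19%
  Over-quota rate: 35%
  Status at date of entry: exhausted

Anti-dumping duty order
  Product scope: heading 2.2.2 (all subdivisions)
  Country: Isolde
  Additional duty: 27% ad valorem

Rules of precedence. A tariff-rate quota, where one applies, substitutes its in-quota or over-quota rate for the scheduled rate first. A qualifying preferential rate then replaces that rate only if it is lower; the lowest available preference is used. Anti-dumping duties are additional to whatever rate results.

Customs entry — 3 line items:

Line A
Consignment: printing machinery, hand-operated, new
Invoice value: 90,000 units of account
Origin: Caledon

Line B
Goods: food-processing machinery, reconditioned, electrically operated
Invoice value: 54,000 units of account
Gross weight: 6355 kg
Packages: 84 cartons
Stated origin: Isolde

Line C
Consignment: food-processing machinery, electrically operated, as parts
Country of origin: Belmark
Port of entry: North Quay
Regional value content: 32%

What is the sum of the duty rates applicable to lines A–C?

Line A: printing → 2.3; hand-operated → 2.3.2; new → 2.3.2.3. Scheduled 28%. No special measure applies. → 28%.
Line B: food-processing → 2.1; electrically operated → 2.1.4; reconditioned → 2.1.4.2. Scheduled 35%. No special measure applies. → 35%.
Line C: food-processing → 2.1; electrically operated → 2.1.4; as parts → 2.1.4.1. Scheduled 29%. quota on 2.1.4.1 exhausted → over-quota 35%; Belmark agreement on 2.1.4: RVC < 40%. → 35%.
Sum: 28% + 35% + 35% = 98%.

98%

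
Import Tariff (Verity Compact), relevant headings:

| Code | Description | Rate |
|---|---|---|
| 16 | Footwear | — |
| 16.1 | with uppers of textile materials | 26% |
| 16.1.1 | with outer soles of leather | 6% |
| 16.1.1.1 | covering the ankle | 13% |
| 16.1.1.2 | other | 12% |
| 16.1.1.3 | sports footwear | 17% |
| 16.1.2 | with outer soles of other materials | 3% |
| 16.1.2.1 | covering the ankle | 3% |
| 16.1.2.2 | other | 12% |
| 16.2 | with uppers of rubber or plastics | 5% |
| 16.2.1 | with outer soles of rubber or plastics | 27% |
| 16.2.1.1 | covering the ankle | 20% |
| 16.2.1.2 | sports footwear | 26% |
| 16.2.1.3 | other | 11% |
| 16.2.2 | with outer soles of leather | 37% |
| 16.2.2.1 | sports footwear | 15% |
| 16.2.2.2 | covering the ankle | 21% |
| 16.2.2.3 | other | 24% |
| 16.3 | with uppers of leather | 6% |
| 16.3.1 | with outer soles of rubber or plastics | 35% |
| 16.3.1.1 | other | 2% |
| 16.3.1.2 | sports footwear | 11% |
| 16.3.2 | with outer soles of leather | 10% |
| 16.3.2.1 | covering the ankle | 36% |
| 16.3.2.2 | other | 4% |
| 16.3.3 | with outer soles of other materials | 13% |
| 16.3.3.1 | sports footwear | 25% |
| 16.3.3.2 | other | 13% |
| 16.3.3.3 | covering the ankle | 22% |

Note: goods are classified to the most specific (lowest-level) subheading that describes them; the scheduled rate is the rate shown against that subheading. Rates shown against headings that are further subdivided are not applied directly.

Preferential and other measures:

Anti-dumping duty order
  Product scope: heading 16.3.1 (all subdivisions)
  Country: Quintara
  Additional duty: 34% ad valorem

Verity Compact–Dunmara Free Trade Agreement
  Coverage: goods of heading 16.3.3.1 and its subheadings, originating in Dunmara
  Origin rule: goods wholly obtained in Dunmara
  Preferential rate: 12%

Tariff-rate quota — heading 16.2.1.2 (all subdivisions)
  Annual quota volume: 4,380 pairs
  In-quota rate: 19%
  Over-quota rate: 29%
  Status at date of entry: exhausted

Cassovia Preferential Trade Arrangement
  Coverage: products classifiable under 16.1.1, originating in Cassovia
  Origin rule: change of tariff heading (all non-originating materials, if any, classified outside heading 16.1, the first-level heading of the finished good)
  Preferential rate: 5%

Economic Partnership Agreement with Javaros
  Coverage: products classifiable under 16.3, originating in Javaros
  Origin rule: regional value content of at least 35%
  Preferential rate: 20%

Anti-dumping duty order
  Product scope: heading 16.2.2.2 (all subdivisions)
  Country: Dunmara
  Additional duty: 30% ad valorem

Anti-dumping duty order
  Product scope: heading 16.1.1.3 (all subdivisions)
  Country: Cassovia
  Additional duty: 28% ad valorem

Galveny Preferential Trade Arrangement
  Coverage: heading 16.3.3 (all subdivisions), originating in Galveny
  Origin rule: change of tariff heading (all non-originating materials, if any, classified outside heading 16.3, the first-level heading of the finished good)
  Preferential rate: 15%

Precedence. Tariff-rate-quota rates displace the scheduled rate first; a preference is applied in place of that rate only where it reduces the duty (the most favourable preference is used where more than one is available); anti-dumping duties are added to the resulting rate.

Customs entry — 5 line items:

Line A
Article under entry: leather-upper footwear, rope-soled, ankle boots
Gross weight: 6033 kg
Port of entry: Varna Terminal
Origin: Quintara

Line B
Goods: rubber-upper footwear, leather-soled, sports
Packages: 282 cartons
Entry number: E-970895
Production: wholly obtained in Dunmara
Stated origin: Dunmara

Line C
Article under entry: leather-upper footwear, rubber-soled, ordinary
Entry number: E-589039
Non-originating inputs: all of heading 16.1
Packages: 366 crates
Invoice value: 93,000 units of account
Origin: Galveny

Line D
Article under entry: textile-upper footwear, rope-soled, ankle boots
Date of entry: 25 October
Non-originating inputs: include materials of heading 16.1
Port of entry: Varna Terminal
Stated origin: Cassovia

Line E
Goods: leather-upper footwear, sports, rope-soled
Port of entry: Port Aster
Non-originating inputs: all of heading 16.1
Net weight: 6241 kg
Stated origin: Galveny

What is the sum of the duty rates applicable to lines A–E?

57%

Line A: leather-upper → 16.3; rope-soled → 16.3.3; ankle boots → 16.3.3.3. Scheduled 22%. No special measure applies. → 22%.
Line B: rubber-upper → 16.2; leather-soled → 16.2.2; sports → 16.2.2.1. Scheduled 15%. Dunmara agreement on 16.3.3.1: 16.2.2.1 not covered. → 15%.
Line C: leather-upper → 16.3; rubber-soled → 16.3.1; ordinary → 16.3.1.1. Scheduled 2%. Galveny agreement on 16.3.3: 16.3.1.1 not covered. → 2%.
Line D: textile-upper → 16.1; rope-soled → 16.1.2; ankle boots → 16.1.2.1. Scheduled 3%. Cassovia agreement on 16.1.1: 16.1.2.1 not covered. → 3%.
Line E: leather-upper → 16.3; rope-soled → 16.3.3; sports → 16.3.3.1. Scheduled 25%. Galveny agreement on 16.3.3: CTH met → 15% available; preferential 15%. → 15%.
Sum: 22% + 15% + 2% + 3% + 15% = 57%.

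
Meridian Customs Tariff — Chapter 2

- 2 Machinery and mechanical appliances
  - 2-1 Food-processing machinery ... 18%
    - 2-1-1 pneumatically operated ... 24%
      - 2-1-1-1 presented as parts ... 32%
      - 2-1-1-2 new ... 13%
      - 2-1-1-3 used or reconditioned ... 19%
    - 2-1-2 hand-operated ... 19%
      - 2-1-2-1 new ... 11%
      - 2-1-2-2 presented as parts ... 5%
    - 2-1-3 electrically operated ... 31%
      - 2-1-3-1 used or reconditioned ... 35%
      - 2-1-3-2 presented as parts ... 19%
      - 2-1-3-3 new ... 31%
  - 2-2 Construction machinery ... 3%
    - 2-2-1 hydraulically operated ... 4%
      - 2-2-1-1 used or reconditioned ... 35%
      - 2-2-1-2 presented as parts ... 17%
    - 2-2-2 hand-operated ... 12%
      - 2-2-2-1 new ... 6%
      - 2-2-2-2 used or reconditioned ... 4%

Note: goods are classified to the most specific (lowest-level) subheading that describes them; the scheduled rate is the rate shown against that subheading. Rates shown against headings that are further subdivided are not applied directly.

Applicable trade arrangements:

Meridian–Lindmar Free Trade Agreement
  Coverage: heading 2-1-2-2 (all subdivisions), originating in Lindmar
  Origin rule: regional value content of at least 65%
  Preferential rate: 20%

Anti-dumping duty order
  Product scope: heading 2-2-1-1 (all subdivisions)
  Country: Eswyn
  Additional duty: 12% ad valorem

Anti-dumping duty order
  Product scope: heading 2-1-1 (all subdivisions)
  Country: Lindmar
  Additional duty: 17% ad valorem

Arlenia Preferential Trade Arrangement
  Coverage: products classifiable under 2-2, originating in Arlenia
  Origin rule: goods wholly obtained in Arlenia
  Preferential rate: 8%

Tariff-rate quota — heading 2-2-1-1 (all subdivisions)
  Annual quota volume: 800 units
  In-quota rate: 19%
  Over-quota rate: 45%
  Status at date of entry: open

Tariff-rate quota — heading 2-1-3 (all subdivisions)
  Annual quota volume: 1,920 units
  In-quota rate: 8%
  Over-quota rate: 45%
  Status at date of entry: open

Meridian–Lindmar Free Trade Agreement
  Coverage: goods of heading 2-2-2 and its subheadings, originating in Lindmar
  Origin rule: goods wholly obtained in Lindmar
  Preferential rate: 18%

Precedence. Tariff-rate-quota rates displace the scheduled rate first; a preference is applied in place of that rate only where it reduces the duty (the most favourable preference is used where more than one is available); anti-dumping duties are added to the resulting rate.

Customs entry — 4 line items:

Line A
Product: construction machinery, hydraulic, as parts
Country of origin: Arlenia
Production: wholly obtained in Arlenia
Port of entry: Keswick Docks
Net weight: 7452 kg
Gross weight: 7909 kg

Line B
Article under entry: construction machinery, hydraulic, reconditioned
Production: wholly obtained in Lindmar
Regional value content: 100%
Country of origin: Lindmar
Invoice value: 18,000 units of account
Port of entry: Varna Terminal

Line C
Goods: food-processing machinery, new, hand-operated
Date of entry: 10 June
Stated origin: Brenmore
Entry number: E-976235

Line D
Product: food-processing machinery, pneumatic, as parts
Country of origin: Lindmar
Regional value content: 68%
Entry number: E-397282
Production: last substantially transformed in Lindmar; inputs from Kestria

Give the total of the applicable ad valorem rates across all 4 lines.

87%

Line A: construction → 2-2; hydraulic → 2-2-1; as parts → 2-2-1-2. Scheduled 17%. Arlenia agreement on 2-2: wholly obtained → 8% available; preferential 8%. → 8%.
Line B: construction → 2-2; hydraulic → 2-2-1; reconditioned → 2-2-1-1. Scheduled 35%. quota on 2-2-1-1 open → in-quota 19%; Lindmar agreement on 2-1-2-2: 2-2-1-1 not covered; Lindmar agreement on 2-2-2: 2-2-1-1 not covered. → 19%.
Line C: food-processing → 2-1; hand-operated → 2-1-2; new → 2-1-2-1. Scheduled 11%. No special measure applies. → 11%.
Line D: food-processing → 2-1; pneumatic → 2-1-1; as parts → 2-1-1-1. Scheduled 32%. Lindmar agreement on 2-1-2-2: 2-1-1-1 not covered; Lindmar agreement on 2-2-2: 2-1-1-1 not covered; anti-dumping (Lindmar, 2-1-1): +17%; total 32% + 17% = 49%. → 49%.
Sum: 8% + 19% + 11% + 49% = 87%.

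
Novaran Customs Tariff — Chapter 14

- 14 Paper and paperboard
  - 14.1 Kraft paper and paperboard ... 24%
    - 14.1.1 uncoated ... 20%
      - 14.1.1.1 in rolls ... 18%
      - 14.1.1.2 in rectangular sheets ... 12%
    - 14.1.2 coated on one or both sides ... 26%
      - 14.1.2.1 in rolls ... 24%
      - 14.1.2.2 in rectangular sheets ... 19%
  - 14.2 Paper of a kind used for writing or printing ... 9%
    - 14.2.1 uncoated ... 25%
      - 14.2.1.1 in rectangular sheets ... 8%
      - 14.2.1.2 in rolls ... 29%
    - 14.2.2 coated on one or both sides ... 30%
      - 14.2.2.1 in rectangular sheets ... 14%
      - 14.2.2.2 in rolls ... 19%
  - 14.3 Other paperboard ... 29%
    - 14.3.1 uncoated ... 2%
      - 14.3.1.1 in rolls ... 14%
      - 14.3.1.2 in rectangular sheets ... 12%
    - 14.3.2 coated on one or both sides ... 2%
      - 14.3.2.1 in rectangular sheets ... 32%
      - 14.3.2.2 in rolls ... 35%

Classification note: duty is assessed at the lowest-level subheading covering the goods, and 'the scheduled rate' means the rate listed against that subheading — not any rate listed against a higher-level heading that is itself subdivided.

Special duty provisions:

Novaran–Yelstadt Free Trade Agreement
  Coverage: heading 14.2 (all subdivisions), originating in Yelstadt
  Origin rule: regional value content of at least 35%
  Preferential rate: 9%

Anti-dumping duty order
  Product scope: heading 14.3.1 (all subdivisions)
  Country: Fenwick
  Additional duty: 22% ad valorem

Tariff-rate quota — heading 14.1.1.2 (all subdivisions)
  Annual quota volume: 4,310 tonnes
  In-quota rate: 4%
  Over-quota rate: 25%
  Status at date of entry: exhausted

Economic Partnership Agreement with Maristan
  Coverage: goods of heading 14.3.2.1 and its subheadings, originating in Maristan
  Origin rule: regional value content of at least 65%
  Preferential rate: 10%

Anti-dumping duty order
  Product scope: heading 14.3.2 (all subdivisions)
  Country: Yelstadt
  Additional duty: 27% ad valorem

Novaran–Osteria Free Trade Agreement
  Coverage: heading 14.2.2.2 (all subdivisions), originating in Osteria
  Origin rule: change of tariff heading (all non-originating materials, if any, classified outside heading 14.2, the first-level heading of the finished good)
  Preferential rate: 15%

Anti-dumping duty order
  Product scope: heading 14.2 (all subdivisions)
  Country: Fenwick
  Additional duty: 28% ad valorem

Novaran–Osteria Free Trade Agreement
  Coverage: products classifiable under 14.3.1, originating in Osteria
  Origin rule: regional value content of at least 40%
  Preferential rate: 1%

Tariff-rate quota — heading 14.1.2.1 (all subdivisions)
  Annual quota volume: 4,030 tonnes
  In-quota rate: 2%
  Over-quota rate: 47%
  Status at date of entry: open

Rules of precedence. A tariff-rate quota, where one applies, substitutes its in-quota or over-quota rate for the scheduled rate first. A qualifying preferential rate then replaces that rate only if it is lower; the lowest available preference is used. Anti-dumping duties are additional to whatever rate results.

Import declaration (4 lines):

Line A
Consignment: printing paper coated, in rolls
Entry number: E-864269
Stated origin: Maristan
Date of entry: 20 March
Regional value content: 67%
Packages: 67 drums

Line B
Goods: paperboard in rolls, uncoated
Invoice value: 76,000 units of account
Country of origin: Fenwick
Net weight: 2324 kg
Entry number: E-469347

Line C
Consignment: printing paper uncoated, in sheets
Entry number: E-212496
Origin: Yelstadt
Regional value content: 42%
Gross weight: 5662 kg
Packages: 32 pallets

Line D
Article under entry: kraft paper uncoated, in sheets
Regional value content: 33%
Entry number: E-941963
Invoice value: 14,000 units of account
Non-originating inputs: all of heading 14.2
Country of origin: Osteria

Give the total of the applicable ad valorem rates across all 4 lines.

88%

Line A: printing paper → 14.2; coated → 14.2.2; in rolls → 14.2.2.2. Scheduled 19%. Maristan agreement on 14.3.2.1: 14.2.2.2 not covered. → 19%.
Line B: paperboard → 14.3; uncoated → 14.3.1; in rolls → 14.3.1.1. Scheduled 14%. anti-dumping (Fenwick, 14.3.1): +22%; total 14% + 22% = 36%. → 36%.
Line C: printing paper → 14.2; uncoated → 14.2.1; in sheets → 14.2.1.1. Scheduled 8%. Yelstadt agreement on 14.2: RVC ≥ 35% → 9% available; preference 9% not lower than 8% → no reduction. → 8%.
Line D: kraft paper → 14.1; uncoated → 14.1.1; in sheets → 14.1.1.2. Scheduled 12%. quota on 14.1.1.2 exhausted → over-quota 25%; Osteria agreement on 14.2.2.2: 14.1.1.2 not covered; Osteria agreement on 14.3.1: 14.1.1.2 not covered. → 25%.
Sum: 19% + 36% + 8% + 25% = 88%.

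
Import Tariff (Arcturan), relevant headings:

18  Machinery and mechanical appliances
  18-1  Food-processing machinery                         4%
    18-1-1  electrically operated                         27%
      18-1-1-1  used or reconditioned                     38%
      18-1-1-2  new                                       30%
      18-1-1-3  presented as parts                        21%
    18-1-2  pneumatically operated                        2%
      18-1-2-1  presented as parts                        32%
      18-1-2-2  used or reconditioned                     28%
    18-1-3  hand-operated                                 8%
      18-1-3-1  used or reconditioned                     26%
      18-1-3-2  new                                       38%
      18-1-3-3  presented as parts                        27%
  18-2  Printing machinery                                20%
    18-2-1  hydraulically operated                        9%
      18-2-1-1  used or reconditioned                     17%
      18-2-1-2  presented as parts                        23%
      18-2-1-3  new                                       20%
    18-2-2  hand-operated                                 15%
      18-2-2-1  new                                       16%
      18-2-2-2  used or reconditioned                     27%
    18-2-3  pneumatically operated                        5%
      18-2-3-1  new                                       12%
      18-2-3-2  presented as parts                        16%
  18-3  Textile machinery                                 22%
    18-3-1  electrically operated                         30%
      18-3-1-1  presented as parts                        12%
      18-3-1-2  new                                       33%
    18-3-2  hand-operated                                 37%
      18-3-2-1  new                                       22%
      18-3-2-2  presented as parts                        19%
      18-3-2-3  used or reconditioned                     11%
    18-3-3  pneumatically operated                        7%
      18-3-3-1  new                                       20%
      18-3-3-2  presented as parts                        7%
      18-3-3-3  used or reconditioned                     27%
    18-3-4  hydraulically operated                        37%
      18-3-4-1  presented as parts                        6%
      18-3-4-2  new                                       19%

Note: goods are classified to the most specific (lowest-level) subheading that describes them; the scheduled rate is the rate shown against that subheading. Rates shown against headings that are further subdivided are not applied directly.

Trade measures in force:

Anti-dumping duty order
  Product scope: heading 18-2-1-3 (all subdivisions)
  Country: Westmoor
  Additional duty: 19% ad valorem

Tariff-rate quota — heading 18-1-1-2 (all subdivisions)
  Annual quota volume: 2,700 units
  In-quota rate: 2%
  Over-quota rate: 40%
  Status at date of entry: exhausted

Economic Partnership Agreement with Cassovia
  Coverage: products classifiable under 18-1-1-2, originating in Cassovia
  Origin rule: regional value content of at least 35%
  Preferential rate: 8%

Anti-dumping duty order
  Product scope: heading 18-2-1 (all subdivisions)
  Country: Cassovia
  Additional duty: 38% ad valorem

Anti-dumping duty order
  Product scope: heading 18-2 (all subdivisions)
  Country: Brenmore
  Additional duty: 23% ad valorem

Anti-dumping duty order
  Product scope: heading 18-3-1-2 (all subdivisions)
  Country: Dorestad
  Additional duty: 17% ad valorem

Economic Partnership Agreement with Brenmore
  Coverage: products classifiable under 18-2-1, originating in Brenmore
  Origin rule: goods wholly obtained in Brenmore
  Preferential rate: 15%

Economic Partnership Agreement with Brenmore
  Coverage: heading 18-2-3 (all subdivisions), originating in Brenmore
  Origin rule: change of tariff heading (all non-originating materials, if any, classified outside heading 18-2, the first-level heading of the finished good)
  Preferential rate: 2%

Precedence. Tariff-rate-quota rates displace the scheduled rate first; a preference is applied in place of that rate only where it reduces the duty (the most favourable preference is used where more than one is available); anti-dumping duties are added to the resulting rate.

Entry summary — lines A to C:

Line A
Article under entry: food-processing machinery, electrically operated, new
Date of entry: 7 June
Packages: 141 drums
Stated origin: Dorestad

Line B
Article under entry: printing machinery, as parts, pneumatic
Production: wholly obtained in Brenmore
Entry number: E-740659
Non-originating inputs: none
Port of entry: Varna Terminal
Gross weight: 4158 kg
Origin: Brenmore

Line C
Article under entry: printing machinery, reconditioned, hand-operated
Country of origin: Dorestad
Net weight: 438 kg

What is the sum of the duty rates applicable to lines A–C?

Line A: food-processing → 18-1; electrically operated → 18-1-1; new → 18-1-1-2. Scheduled 30%. quota on 18-1-1-2 exhausted → over-quota 40%. → 40%.
Line B: printing → 18-2; pneumatic → 18-2-3; as parts → 18-2-3-2. Scheduled 16%. Brenmore agreement on 18-2-1: 18-2-3-2 not covered; Brenmore agreement on 18-2-3: CTH met → 2% available; preferential 2%; anti-dumping (Brenmore, 18-2): +23%; total 2% + 23% = 25%. → 25%.
Line C: printing → 18-2; hand-operated → 18-2-2; reconditioned → 18-2-2-2. Scheduled 27%. No special measure applies. → 27%.
Sum: 40% + 25% + 27% = 92%.

92%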